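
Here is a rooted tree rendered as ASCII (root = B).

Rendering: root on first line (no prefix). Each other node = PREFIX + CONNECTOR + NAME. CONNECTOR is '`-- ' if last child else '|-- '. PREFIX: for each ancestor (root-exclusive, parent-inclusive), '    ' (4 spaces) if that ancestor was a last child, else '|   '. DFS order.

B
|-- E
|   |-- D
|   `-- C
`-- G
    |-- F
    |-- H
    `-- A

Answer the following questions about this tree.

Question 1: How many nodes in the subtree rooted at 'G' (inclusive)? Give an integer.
Answer: 4

Derivation:
Subtree rooted at G contains: A, F, G, H
Count = 4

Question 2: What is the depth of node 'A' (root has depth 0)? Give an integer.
Path from root to A: B -> G -> A
Depth = number of edges = 2

Answer: 2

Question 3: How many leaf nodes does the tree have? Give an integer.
Answer: 5

Derivation:
Leaves (nodes with no children): A, C, D, F, H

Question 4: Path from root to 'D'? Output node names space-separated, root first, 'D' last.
Walk down from root: B -> E -> D

Answer: B E D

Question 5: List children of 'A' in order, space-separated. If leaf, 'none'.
Node A's children (from adjacency): (leaf)

Answer: none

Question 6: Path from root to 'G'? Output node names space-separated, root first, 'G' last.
Walk down from root: B -> G

Answer: B G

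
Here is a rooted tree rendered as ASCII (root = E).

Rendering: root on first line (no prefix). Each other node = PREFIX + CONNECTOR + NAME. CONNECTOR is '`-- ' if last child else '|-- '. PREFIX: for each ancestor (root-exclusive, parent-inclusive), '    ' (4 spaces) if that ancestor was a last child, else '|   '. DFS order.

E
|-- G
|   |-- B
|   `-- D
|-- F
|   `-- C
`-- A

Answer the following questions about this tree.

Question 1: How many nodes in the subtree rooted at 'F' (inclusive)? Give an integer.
Answer: 2

Derivation:
Subtree rooted at F contains: C, F
Count = 2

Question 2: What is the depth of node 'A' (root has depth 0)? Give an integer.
Answer: 1

Derivation:
Path from root to A: E -> A
Depth = number of edges = 1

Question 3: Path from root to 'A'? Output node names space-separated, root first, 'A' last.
Answer: E A

Derivation:
Walk down from root: E -> A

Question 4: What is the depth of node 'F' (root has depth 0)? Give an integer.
Path from root to F: E -> F
Depth = number of edges = 1

Answer: 1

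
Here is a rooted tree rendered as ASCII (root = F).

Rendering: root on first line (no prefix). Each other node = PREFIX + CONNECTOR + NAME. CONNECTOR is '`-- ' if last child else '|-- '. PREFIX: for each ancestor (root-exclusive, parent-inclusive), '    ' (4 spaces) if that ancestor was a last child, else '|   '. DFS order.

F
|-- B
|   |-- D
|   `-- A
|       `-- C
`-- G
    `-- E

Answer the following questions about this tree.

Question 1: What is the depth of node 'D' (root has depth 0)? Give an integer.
Answer: 2

Derivation:
Path from root to D: F -> B -> D
Depth = number of edges = 2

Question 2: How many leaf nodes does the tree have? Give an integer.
Answer: 3

Derivation:
Leaves (nodes with no children): C, D, E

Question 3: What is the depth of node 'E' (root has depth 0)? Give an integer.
Answer: 2

Derivation:
Path from root to E: F -> G -> E
Depth = number of edges = 2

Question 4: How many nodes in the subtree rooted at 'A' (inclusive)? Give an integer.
Answer: 2

Derivation:
Subtree rooted at A contains: A, C
Count = 2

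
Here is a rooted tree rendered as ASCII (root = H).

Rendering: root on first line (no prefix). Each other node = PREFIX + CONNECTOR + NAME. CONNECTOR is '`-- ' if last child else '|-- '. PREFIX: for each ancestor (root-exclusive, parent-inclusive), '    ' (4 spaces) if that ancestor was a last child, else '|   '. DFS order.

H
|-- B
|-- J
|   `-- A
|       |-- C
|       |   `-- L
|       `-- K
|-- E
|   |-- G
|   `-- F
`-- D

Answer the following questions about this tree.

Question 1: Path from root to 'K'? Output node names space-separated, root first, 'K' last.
Answer: H J A K

Derivation:
Walk down from root: H -> J -> A -> K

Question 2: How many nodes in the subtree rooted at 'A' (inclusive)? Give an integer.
Answer: 4

Derivation:
Subtree rooted at A contains: A, C, K, L
Count = 4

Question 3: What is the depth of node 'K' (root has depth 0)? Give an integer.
Answer: 3

Derivation:
Path from root to K: H -> J -> A -> K
Depth = number of edges = 3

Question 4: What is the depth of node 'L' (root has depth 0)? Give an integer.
Path from root to L: H -> J -> A -> C -> L
Depth = number of edges = 4

Answer: 4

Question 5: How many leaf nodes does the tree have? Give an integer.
Answer: 6

Derivation:
Leaves (nodes with no children): B, D, F, G, K, L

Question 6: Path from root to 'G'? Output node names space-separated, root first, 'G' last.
Walk down from root: H -> E -> G

Answer: H E G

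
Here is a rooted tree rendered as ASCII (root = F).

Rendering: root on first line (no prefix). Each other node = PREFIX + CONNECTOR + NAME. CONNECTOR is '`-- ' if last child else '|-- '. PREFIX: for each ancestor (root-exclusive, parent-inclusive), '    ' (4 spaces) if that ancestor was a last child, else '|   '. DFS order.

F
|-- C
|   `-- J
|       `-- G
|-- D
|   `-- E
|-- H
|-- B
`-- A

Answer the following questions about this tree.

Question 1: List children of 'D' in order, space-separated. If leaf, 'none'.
Answer: E

Derivation:
Node D's children (from adjacency): E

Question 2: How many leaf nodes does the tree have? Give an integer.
Leaves (nodes with no children): A, B, E, G, H

Answer: 5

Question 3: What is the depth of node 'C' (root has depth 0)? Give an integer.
Path from root to C: F -> C
Depth = number of edges = 1

Answer: 1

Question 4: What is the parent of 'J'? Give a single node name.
Scan adjacency: J appears as child of C

Answer: C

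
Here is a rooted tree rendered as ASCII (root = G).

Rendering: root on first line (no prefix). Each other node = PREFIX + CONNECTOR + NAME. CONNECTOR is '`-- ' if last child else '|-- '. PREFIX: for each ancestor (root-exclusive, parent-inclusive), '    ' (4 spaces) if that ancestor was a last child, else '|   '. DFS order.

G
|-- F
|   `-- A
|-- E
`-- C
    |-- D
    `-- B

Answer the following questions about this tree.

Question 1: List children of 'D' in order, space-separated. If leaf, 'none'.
Node D's children (from adjacency): (leaf)

Answer: none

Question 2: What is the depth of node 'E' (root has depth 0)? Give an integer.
Answer: 1

Derivation:
Path from root to E: G -> E
Depth = number of edges = 1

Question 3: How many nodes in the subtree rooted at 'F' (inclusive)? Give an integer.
Subtree rooted at F contains: A, F
Count = 2

Answer: 2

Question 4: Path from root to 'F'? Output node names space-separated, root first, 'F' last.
Walk down from root: G -> F

Answer: G F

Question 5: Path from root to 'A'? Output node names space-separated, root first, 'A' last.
Answer: G F A

Derivation:
Walk down from root: G -> F -> A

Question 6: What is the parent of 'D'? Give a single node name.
Answer: C

Derivation:
Scan adjacency: D appears as child of C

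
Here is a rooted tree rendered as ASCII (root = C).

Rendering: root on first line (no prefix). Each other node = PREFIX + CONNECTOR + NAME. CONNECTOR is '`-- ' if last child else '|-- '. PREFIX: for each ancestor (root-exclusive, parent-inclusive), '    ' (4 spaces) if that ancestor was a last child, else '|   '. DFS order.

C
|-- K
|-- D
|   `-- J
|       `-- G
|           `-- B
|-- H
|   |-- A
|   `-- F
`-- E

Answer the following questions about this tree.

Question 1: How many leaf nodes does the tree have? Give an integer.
Answer: 5

Derivation:
Leaves (nodes with no children): A, B, E, F, K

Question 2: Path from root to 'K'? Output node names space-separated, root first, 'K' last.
Answer: C K

Derivation:
Walk down from root: C -> K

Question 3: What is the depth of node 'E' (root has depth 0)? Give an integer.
Answer: 1

Derivation:
Path from root to E: C -> E
Depth = number of edges = 1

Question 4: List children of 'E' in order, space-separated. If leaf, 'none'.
Answer: none

Derivation:
Node E's children (from adjacency): (leaf)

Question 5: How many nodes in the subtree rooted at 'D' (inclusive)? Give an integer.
Answer: 4

Derivation:
Subtree rooted at D contains: B, D, G, J
Count = 4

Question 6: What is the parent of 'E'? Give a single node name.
Answer: C

Derivation:
Scan adjacency: E appears as child of C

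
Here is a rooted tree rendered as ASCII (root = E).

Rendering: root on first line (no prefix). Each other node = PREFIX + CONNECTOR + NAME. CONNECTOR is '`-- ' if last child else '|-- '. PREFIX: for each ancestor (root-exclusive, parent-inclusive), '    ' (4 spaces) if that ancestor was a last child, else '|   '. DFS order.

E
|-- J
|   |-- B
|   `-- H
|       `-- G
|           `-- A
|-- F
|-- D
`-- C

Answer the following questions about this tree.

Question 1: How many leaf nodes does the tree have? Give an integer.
Answer: 5

Derivation:
Leaves (nodes with no children): A, B, C, D, F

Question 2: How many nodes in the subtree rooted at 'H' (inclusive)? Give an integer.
Answer: 3

Derivation:
Subtree rooted at H contains: A, G, H
Count = 3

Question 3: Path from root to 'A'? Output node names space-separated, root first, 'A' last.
Walk down from root: E -> J -> H -> G -> A

Answer: E J H G A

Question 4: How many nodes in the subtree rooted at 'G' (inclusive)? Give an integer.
Answer: 2

Derivation:
Subtree rooted at G contains: A, G
Count = 2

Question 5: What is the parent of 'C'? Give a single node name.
Scan adjacency: C appears as child of E

Answer: E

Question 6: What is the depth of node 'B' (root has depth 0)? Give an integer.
Answer: 2

Derivation:
Path from root to B: E -> J -> B
Depth = number of edges = 2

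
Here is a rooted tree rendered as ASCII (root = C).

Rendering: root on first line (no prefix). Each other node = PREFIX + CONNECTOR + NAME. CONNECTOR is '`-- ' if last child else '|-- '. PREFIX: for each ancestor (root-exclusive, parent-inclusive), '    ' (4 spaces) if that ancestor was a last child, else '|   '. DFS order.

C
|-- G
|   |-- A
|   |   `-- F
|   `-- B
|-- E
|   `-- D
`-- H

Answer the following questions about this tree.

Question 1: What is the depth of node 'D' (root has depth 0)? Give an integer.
Path from root to D: C -> E -> D
Depth = number of edges = 2

Answer: 2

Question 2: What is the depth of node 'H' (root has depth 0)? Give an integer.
Answer: 1

Derivation:
Path from root to H: C -> H
Depth = number of edges = 1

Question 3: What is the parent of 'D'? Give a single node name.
Scan adjacency: D appears as child of E

Answer: E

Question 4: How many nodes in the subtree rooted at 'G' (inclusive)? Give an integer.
Answer: 4

Derivation:
Subtree rooted at G contains: A, B, F, G
Count = 4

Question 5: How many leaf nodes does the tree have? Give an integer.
Answer: 4

Derivation:
Leaves (nodes with no children): B, D, F, H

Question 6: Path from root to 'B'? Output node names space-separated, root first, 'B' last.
Answer: C G B

Derivation:
Walk down from root: C -> G -> B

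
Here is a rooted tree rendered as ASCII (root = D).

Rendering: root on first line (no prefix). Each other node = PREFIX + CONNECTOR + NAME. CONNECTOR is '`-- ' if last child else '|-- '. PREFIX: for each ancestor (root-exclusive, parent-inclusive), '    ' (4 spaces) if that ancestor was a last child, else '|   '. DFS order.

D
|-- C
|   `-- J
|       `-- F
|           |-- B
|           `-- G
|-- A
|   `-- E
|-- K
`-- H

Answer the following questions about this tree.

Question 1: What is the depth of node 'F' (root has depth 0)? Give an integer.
Answer: 3

Derivation:
Path from root to F: D -> C -> J -> F
Depth = number of edges = 3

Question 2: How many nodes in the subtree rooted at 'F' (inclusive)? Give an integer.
Subtree rooted at F contains: B, F, G
Count = 3

Answer: 3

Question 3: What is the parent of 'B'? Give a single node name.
Answer: F

Derivation:
Scan adjacency: B appears as child of F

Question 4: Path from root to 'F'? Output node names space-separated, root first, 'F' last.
Walk down from root: D -> C -> J -> F

Answer: D C J F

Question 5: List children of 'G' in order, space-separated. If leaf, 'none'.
Answer: none

Derivation:
Node G's children (from adjacency): (leaf)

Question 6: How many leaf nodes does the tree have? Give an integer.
Leaves (nodes with no children): B, E, G, H, K

Answer: 5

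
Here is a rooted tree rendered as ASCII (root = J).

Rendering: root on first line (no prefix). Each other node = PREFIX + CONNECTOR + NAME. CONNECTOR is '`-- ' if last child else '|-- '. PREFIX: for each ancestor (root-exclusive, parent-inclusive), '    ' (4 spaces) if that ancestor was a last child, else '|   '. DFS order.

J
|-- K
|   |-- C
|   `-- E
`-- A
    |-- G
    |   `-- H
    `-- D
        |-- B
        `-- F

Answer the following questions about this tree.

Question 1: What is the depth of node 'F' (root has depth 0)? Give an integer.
Path from root to F: J -> A -> D -> F
Depth = number of edges = 3

Answer: 3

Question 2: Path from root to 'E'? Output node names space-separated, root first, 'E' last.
Walk down from root: J -> K -> E

Answer: J K E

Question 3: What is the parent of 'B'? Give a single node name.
Answer: D

Derivation:
Scan adjacency: B appears as child of D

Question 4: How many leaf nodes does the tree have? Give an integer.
Answer: 5

Derivation:
Leaves (nodes with no children): B, C, E, F, H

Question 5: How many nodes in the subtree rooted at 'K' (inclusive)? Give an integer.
Answer: 3

Derivation:
Subtree rooted at K contains: C, E, K
Count = 3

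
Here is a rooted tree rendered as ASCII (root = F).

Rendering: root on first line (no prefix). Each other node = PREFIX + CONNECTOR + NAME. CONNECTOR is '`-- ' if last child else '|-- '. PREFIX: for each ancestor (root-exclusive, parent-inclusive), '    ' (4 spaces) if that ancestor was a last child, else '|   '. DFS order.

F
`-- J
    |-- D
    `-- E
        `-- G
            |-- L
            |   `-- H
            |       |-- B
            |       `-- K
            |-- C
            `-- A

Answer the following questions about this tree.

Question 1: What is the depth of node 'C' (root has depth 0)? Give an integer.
Path from root to C: F -> J -> E -> G -> C
Depth = number of edges = 4

Answer: 4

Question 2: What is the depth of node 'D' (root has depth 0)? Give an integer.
Path from root to D: F -> J -> D
Depth = number of edges = 2

Answer: 2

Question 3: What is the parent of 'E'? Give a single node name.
Scan adjacency: E appears as child of J

Answer: J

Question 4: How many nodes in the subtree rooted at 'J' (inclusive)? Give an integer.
Answer: 10

Derivation:
Subtree rooted at J contains: A, B, C, D, E, G, H, J, K, L
Count = 10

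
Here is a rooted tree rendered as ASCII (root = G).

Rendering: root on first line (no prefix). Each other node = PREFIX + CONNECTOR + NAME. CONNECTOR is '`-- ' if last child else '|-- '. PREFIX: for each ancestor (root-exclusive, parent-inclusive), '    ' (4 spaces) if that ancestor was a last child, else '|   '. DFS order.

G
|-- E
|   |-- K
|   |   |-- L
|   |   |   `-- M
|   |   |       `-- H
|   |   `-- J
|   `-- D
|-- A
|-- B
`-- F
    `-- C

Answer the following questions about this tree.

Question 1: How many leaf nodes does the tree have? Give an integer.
Answer: 6

Derivation:
Leaves (nodes with no children): A, B, C, D, H, J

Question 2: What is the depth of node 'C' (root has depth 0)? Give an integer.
Answer: 2

Derivation:
Path from root to C: G -> F -> C
Depth = number of edges = 2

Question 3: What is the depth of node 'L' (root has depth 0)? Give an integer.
Path from root to L: G -> E -> K -> L
Depth = number of edges = 3

Answer: 3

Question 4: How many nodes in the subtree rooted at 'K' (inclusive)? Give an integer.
Answer: 5

Derivation:
Subtree rooted at K contains: H, J, K, L, M
Count = 5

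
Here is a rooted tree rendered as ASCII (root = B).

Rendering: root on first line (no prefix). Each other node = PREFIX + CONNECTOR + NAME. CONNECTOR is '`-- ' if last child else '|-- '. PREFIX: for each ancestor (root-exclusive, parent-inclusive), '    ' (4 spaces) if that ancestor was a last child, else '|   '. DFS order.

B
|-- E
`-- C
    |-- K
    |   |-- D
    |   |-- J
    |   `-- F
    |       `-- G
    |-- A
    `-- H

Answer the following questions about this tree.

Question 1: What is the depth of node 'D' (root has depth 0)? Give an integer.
Answer: 3

Derivation:
Path from root to D: B -> C -> K -> D
Depth = number of edges = 3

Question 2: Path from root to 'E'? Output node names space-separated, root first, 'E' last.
Answer: B E

Derivation:
Walk down from root: B -> E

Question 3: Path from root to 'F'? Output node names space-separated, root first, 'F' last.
Answer: B C K F

Derivation:
Walk down from root: B -> C -> K -> F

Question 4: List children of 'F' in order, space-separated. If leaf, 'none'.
Answer: G

Derivation:
Node F's children (from adjacency): G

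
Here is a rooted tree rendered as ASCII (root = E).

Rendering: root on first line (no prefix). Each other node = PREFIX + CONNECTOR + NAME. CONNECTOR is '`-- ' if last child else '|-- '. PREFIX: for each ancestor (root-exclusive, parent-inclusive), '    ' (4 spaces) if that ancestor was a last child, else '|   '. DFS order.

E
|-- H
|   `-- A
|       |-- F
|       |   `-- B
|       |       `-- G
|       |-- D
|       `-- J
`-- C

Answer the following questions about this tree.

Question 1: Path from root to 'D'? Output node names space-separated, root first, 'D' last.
Answer: E H A D

Derivation:
Walk down from root: E -> H -> A -> D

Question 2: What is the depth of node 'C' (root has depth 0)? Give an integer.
Path from root to C: E -> C
Depth = number of edges = 1

Answer: 1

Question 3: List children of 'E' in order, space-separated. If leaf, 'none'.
Node E's children (from adjacency): H, C

Answer: H C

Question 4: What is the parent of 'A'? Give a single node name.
Scan adjacency: A appears as child of H

Answer: H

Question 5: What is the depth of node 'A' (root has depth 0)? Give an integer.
Path from root to A: E -> H -> A
Depth = number of edges = 2

Answer: 2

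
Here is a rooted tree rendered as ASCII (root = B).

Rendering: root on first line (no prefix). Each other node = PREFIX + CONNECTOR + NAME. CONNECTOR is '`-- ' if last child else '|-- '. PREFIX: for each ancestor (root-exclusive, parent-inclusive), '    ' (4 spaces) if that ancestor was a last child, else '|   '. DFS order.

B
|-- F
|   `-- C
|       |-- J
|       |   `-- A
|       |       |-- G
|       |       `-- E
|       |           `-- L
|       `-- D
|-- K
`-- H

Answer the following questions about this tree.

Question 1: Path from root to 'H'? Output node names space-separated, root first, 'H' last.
Answer: B H

Derivation:
Walk down from root: B -> H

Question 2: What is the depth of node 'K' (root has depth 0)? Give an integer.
Path from root to K: B -> K
Depth = number of edges = 1

Answer: 1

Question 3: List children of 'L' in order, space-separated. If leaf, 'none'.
Answer: none

Derivation:
Node L's children (from adjacency): (leaf)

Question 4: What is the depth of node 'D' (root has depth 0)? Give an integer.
Path from root to D: B -> F -> C -> D
Depth = number of edges = 3

Answer: 3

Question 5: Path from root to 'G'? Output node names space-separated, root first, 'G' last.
Answer: B F C J A G

Derivation:
Walk down from root: B -> F -> C -> J -> A -> G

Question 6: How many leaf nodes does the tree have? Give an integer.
Answer: 5

Derivation:
Leaves (nodes with no children): D, G, H, K, L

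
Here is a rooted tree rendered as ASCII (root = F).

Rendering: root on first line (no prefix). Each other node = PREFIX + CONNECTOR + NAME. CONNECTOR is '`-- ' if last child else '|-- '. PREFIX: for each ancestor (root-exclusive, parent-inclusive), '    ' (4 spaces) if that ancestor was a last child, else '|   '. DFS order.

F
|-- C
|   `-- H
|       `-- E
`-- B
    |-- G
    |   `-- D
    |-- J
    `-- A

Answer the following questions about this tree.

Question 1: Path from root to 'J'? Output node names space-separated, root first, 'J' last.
Walk down from root: F -> B -> J

Answer: F B J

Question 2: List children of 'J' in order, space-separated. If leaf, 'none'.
Node J's children (from adjacency): (leaf)

Answer: none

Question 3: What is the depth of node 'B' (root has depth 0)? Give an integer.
Answer: 1

Derivation:
Path from root to B: F -> B
Depth = number of edges = 1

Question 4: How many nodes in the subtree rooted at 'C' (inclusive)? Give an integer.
Answer: 3

Derivation:
Subtree rooted at C contains: C, E, H
Count = 3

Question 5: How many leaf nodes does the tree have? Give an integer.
Leaves (nodes with no children): A, D, E, J

Answer: 4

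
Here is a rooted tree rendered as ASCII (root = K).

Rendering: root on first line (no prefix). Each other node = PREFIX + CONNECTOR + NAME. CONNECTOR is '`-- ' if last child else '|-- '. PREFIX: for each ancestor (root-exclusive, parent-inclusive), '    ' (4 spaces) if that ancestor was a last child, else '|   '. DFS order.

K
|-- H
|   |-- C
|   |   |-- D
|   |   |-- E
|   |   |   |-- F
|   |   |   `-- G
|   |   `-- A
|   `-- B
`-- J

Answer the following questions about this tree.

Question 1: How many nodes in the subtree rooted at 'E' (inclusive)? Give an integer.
Answer: 3

Derivation:
Subtree rooted at E contains: E, F, G
Count = 3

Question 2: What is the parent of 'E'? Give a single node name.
Scan adjacency: E appears as child of C

Answer: C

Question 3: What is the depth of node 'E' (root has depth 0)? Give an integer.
Answer: 3

Derivation:
Path from root to E: K -> H -> C -> E
Depth = number of edges = 3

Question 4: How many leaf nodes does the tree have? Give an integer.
Leaves (nodes with no children): A, B, D, F, G, J

Answer: 6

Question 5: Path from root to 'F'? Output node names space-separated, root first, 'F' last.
Walk down from root: K -> H -> C -> E -> F

Answer: K H C E F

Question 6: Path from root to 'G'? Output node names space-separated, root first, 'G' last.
Walk down from root: K -> H -> C -> E -> G

Answer: K H C E G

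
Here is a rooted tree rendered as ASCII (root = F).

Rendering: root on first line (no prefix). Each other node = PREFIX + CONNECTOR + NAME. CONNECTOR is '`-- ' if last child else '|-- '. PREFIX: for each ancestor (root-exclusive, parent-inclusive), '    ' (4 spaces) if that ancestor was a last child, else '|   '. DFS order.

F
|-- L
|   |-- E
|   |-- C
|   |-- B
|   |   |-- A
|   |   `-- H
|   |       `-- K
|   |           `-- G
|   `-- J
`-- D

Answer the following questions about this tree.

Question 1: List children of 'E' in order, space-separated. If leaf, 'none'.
Answer: none

Derivation:
Node E's children (from adjacency): (leaf)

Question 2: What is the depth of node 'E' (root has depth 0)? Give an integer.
Path from root to E: F -> L -> E
Depth = number of edges = 2

Answer: 2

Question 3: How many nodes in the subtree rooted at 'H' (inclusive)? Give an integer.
Answer: 3

Derivation:
Subtree rooted at H contains: G, H, K
Count = 3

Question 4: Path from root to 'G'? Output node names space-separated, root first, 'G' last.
Answer: F L B H K G

Derivation:
Walk down from root: F -> L -> B -> H -> K -> G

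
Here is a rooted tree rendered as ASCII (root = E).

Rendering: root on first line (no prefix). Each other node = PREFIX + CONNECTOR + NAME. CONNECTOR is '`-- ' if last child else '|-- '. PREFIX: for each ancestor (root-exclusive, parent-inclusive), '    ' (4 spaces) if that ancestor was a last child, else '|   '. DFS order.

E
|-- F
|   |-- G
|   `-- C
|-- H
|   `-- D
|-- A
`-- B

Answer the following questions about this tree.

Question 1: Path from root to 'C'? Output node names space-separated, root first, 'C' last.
Answer: E F C

Derivation:
Walk down from root: E -> F -> C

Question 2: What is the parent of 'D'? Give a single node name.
Answer: H

Derivation:
Scan adjacency: D appears as child of H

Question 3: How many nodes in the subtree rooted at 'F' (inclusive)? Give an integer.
Subtree rooted at F contains: C, F, G
Count = 3

Answer: 3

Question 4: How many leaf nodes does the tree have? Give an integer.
Leaves (nodes with no children): A, B, C, D, G

Answer: 5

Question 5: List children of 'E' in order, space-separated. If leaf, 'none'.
Node E's children (from adjacency): F, H, A, B

Answer: F H A B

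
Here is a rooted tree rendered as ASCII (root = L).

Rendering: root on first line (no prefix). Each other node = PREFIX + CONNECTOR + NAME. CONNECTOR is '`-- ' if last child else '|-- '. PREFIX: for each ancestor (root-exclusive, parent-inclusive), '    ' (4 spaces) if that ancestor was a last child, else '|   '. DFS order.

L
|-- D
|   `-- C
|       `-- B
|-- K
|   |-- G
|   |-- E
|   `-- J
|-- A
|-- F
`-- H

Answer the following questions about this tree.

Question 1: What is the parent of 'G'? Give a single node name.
Scan adjacency: G appears as child of K

Answer: K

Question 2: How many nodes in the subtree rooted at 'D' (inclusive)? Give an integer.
Answer: 3

Derivation:
Subtree rooted at D contains: B, C, D
Count = 3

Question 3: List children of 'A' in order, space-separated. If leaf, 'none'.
Node A's children (from adjacency): (leaf)

Answer: none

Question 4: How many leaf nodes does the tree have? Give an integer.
Leaves (nodes with no children): A, B, E, F, G, H, J

Answer: 7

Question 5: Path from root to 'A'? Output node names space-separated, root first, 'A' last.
Answer: L A

Derivation:
Walk down from root: L -> A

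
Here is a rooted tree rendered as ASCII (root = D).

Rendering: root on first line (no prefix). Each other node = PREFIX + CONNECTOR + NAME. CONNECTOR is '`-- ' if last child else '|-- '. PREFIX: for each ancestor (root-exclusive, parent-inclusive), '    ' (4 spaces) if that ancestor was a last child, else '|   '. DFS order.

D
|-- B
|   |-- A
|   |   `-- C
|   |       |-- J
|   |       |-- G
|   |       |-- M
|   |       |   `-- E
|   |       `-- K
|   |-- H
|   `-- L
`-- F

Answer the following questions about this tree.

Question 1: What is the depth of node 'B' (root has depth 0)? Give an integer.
Answer: 1

Derivation:
Path from root to B: D -> B
Depth = number of edges = 1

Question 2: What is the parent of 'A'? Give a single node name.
Answer: B

Derivation:
Scan adjacency: A appears as child of B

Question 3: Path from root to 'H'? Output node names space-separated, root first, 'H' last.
Walk down from root: D -> B -> H

Answer: D B H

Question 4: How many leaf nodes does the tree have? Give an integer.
Answer: 7

Derivation:
Leaves (nodes with no children): E, F, G, H, J, K, L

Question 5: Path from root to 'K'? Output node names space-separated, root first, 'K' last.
Walk down from root: D -> B -> A -> C -> K

Answer: D B A C K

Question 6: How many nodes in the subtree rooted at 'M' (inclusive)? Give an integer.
Answer: 2

Derivation:
Subtree rooted at M contains: E, M
Count = 2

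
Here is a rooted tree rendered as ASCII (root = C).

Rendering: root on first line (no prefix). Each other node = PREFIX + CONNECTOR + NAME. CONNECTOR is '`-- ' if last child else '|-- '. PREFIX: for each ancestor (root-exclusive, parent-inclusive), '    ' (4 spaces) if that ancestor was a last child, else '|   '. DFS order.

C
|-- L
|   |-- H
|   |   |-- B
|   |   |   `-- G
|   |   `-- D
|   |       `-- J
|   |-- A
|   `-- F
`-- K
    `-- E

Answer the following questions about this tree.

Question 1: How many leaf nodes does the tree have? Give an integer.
Leaves (nodes with no children): A, E, F, G, J

Answer: 5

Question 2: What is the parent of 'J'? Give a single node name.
Answer: D

Derivation:
Scan adjacency: J appears as child of D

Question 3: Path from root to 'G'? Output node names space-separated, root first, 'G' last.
Answer: C L H B G

Derivation:
Walk down from root: C -> L -> H -> B -> G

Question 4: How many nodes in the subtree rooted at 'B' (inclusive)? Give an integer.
Subtree rooted at B contains: B, G
Count = 2

Answer: 2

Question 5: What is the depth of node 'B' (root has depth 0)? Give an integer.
Answer: 3

Derivation:
Path from root to B: C -> L -> H -> B
Depth = number of edges = 3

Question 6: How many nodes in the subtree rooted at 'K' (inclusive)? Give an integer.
Subtree rooted at K contains: E, K
Count = 2

Answer: 2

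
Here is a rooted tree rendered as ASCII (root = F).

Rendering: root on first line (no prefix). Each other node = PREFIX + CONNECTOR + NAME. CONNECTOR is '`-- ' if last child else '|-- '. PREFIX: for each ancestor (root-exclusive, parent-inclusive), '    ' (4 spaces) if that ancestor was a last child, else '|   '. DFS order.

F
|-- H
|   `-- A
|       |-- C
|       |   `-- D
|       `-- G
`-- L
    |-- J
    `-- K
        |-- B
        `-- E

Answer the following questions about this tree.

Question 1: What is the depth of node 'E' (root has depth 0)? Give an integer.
Path from root to E: F -> L -> K -> E
Depth = number of edges = 3

Answer: 3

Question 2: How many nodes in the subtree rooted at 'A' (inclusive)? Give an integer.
Answer: 4

Derivation:
Subtree rooted at A contains: A, C, D, G
Count = 4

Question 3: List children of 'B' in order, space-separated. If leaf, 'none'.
Answer: none

Derivation:
Node B's children (from adjacency): (leaf)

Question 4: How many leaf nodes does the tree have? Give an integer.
Leaves (nodes with no children): B, D, E, G, J

Answer: 5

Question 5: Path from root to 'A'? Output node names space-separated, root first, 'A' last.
Walk down from root: F -> H -> A

Answer: F H A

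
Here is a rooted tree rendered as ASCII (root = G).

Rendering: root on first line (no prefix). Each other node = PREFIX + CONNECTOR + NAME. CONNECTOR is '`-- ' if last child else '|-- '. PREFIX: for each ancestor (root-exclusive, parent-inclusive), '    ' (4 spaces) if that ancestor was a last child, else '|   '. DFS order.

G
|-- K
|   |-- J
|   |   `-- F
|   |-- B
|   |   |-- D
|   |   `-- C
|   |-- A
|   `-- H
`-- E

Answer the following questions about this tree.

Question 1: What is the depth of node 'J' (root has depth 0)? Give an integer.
Path from root to J: G -> K -> J
Depth = number of edges = 2

Answer: 2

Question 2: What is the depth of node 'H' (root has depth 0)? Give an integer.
Path from root to H: G -> K -> H
Depth = number of edges = 2

Answer: 2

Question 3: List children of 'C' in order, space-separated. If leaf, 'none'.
Answer: none

Derivation:
Node C's children (from adjacency): (leaf)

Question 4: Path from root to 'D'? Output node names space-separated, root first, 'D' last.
Walk down from root: G -> K -> B -> D

Answer: G K B D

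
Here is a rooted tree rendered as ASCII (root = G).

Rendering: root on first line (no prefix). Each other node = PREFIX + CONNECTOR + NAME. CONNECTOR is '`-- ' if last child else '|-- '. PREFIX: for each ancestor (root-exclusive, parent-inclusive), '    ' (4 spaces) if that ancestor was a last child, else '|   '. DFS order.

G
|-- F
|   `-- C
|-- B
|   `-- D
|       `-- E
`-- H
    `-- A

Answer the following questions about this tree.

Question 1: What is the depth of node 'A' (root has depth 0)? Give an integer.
Path from root to A: G -> H -> A
Depth = number of edges = 2

Answer: 2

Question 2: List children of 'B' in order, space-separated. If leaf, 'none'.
Answer: D

Derivation:
Node B's children (from adjacency): D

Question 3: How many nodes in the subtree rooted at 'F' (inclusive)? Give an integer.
Subtree rooted at F contains: C, F
Count = 2

Answer: 2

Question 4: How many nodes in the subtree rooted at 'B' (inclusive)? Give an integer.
Subtree rooted at B contains: B, D, E
Count = 3

Answer: 3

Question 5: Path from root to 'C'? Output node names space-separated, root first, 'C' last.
Answer: G F C

Derivation:
Walk down from root: G -> F -> C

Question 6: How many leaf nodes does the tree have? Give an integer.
Answer: 3

Derivation:
Leaves (nodes with no children): A, C, E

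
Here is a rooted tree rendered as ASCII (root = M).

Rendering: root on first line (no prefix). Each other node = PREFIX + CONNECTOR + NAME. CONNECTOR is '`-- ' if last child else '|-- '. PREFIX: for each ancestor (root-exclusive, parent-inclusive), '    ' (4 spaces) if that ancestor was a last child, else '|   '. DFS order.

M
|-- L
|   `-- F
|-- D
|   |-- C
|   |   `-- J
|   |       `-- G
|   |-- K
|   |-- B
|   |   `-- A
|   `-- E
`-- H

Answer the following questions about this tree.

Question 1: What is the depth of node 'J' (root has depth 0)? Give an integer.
Path from root to J: M -> D -> C -> J
Depth = number of edges = 3

Answer: 3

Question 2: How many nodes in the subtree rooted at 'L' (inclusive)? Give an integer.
Answer: 2

Derivation:
Subtree rooted at L contains: F, L
Count = 2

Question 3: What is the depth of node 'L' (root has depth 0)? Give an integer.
Path from root to L: M -> L
Depth = number of edges = 1

Answer: 1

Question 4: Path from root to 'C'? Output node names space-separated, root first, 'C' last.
Walk down from root: M -> D -> C

Answer: M D C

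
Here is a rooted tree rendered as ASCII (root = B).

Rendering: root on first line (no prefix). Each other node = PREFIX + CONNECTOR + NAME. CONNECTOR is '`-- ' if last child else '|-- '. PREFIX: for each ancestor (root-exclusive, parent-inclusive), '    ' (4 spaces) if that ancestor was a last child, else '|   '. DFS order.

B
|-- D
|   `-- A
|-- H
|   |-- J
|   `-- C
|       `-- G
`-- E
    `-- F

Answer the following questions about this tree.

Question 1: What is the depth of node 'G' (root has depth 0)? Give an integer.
Answer: 3

Derivation:
Path from root to G: B -> H -> C -> G
Depth = number of edges = 3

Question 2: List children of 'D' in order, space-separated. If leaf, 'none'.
Answer: A

Derivation:
Node D's children (from adjacency): A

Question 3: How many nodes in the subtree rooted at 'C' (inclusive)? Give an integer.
Subtree rooted at C contains: C, G
Count = 2

Answer: 2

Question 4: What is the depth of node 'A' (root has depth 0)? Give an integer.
Answer: 2

Derivation:
Path from root to A: B -> D -> A
Depth = number of edges = 2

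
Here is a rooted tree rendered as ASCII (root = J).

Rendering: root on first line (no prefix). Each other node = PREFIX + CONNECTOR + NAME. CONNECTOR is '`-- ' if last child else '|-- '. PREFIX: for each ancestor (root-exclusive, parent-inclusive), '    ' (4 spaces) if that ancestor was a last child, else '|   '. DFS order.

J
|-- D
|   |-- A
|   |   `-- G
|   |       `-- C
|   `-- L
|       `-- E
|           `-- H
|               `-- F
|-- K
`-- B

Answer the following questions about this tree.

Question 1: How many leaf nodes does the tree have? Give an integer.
Leaves (nodes with no children): B, C, F, K

Answer: 4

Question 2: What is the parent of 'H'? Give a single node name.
Answer: E

Derivation:
Scan adjacency: H appears as child of E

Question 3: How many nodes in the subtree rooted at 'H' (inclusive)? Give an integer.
Answer: 2

Derivation:
Subtree rooted at H contains: F, H
Count = 2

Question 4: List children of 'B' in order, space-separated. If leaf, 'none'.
Node B's children (from adjacency): (leaf)

Answer: none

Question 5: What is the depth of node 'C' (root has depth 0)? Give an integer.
Path from root to C: J -> D -> A -> G -> C
Depth = number of edges = 4

Answer: 4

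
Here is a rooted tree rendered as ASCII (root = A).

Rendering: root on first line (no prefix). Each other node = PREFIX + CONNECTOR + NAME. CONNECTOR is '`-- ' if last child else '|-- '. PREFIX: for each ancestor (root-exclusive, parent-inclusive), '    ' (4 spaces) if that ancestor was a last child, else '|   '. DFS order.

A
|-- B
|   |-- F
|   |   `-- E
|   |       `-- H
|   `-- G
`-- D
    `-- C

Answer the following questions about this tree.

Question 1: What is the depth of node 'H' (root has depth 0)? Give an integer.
Answer: 4

Derivation:
Path from root to H: A -> B -> F -> E -> H
Depth = number of edges = 4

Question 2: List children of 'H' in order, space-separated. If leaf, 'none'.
Answer: none

Derivation:
Node H's children (from adjacency): (leaf)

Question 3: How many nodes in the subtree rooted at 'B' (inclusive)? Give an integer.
Subtree rooted at B contains: B, E, F, G, H
Count = 5

Answer: 5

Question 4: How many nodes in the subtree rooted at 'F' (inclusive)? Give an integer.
Subtree rooted at F contains: E, F, H
Count = 3

Answer: 3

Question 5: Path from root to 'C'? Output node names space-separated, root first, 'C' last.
Answer: A D C

Derivation:
Walk down from root: A -> D -> C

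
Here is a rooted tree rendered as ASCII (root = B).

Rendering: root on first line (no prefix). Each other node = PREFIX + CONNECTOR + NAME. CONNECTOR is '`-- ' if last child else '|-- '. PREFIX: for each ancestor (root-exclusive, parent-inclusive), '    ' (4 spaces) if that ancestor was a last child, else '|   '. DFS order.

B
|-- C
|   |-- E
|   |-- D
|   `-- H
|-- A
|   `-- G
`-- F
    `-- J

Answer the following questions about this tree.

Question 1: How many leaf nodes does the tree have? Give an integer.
Answer: 5

Derivation:
Leaves (nodes with no children): D, E, G, H, J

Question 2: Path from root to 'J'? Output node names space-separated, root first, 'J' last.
Answer: B F J

Derivation:
Walk down from root: B -> F -> J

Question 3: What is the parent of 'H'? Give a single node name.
Answer: C

Derivation:
Scan adjacency: H appears as child of C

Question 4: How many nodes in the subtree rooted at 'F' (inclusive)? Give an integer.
Answer: 2

Derivation:
Subtree rooted at F contains: F, J
Count = 2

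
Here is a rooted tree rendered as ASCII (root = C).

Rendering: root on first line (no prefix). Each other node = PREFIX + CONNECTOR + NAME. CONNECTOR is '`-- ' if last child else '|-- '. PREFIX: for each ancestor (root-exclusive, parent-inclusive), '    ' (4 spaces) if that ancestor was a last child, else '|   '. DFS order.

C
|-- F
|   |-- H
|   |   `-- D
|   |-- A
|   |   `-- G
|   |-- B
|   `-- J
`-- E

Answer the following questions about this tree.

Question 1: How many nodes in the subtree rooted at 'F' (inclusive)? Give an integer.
Subtree rooted at F contains: A, B, D, F, G, H, J
Count = 7

Answer: 7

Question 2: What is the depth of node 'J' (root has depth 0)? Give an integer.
Path from root to J: C -> F -> J
Depth = number of edges = 2

Answer: 2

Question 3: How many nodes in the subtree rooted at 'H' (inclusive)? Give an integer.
Subtree rooted at H contains: D, H
Count = 2

Answer: 2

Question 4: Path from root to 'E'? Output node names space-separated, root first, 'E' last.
Walk down from root: C -> E

Answer: C E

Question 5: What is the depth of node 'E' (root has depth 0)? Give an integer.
Answer: 1

Derivation:
Path from root to E: C -> E
Depth = number of edges = 1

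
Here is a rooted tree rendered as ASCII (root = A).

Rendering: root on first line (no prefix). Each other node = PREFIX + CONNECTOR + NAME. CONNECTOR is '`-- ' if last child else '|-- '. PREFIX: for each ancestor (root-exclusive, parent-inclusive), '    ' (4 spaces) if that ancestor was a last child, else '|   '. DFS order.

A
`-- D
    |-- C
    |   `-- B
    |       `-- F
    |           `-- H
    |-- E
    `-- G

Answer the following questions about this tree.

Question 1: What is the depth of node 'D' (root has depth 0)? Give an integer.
Path from root to D: A -> D
Depth = number of edges = 1

Answer: 1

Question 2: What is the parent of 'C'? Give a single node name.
Answer: D

Derivation:
Scan adjacency: C appears as child of D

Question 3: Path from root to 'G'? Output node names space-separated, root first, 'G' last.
Answer: A D G

Derivation:
Walk down from root: A -> D -> G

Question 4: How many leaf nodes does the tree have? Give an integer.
Leaves (nodes with no children): E, G, H

Answer: 3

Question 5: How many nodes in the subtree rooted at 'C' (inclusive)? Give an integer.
Answer: 4

Derivation:
Subtree rooted at C contains: B, C, F, H
Count = 4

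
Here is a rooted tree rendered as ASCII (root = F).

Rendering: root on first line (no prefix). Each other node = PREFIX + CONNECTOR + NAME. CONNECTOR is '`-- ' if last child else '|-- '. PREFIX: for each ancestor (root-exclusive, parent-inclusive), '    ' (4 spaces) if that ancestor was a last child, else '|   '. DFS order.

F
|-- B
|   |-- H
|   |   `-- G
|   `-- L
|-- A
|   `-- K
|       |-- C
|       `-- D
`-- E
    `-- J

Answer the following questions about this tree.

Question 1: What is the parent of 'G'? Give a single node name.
Answer: H

Derivation:
Scan adjacency: G appears as child of H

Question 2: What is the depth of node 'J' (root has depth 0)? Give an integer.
Path from root to J: F -> E -> J
Depth = number of edges = 2

Answer: 2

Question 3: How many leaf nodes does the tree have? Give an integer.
Leaves (nodes with no children): C, D, G, J, L

Answer: 5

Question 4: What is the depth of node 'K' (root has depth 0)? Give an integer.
Path from root to K: F -> A -> K
Depth = number of edges = 2

Answer: 2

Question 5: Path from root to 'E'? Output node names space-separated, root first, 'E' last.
Walk down from root: F -> E

Answer: F E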